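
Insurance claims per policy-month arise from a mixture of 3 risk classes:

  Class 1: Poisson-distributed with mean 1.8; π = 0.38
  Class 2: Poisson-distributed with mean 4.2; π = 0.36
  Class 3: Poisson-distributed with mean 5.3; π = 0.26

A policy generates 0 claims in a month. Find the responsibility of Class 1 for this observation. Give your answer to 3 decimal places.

Posterior ∝ prior × likelihood, so P(k | x) ∝ P(Z=k) f_k(x); normalise over all components.
Evaluate each component's likelihood at the observed value:
  L_1 = 0.165299
  L_2 = 0.0149956
  L_3 = 0.00499159
Weight by the priors:
  P(Z=1)·L_1 = 0.38 × 0.165299 = 0.0628136
  P(Z=2)·L_2 = 0.36 × 0.0149956 = 0.00539841
  P(Z=3)·L_3 = 0.26 × 0.00499159 = 0.00129781
Normaliser: 0.0628136 + 0.00539841 + 0.00129781 = 0.0695098
So the posterior for Class 1 is 0.0628136 / 0.0695098 ≈ 0.904.

0.904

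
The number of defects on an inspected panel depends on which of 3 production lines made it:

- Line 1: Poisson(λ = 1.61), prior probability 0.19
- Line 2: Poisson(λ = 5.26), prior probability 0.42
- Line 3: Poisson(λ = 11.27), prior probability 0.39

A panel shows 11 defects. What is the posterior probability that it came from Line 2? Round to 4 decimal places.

0.0913

By Bayes' theorem, P(k | x) = π_k f_k(x) / Σ_j π_j f_j(x).
Evaluate each component's likelihood at the observed value:
  p_1 = e^(−1.61)·1.61^11/11! = 9.43441e-07
  p_2 = e^(−5.26)·5.26^11/11! = 0.0110994
  p_3 = e^(−11.27)·11.27^11/11! = 0.118989
Prior × likelihood for each component:
  π_1·p_1 = 0.19 × 9.43441e-07 = 1.79254e-07
  π_2·p_2 = 0.42 × 0.0110994 = 0.00466174
  π_3·p_3 = 0.39 × 0.118989 = 0.0464059
Marginal: 1.79254e-07 + 0.00466174 + 0.0464059 = 0.0510678
P(Line 2 | data) = 0.00466174 / 0.0510678 ≈ 0.0913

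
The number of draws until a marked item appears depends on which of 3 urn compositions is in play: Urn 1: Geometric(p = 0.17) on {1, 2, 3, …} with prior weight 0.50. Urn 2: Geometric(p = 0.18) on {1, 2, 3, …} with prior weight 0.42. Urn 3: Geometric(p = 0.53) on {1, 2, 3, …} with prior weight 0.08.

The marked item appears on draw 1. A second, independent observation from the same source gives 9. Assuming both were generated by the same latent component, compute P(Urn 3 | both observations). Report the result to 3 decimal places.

0.009

Apply Bayes' rule: the posterior for each component is proportional to its prior times its likelihood at x.
Since both observations come from the same component, the likelihood for component k is f_k(x₁)·f_k(x₂).
  p_1 = [0.17·(1−0.17)^0 = 0.17·1 = 0.17] × [0.038289] = 0.00650912
  p_2 = [0.18·(1−0.18)^0 = 0.18·1 = 0.18] × [0.0367945] = 0.00662302
  p_3 = [0.53·(1−0.53)^0 = 0.53·1 = 0.53] × [0.001262] = 0.000668859
Weight by the priors:
  π_1·p_1 = 0.50 × 0.00650912 = 0.00325456
  π_2·p_2 = 0.42 × 0.00662302 = 0.00278167
  π_3·p_3 = 0.08 × 0.000668859 = 5.35087e-05
Marginal: 0.00325456 + 0.00278167 + 5.35087e-05 = 0.00608974
P(Urn 3 | x₁,x₂) ≈ 0.009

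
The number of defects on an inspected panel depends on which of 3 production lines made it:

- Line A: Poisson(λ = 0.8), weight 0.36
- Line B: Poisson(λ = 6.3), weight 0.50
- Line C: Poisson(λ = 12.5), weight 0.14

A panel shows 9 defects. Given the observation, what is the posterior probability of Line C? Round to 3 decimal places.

The responsibility of component k is π_k f_k(x) divided by Σ_j π_j f_j(x).
Evaluate each component's likelihood at the observed value:
  f_A = e^(−0.8)·0.8^9/9! = 1.66192e-07
  f_B = e^(−6.3)·6.3^9/9! = 0.0791128
  f_C = e^(−12.5)·12.5^9/9! = 0.0765149
Prior × likelihood for each component:
  π_A·f_A = 0.36 × 1.66192e-07 = 5.98293e-08
  π_B·f_B = 0.50 × 0.0791128 = 0.0395564
  π_C·f_C = 0.14 × 0.0765149 = 0.0107121
Sum: 5.98293e-08 + 0.0395564 + 0.0107121 = 0.0502685
Responsibility of Line C: 0.0107121 / 0.0502685 ≈ 0.213

0.213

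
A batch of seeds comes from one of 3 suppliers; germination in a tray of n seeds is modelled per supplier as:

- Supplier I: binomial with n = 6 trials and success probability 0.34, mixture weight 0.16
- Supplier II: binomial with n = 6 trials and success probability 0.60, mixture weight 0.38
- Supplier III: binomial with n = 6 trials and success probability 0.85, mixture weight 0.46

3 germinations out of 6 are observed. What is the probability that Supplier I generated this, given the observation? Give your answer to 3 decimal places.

Apply Bayes' rule: the posterior for each component is proportional to its prior times its likelihood at x.
Evaluate each component's likelihood at the observed value:
  p_I = 0.225995
  p_II = 0.27648
  p_III = 0.0414534
Prior × likelihood for each component:
  P(Z=I)·p_I = 0.16 × 0.225995 = 0.0361592
  P(Z=II)·p_II = 0.38 × 0.27648 = 0.105062
  P(Z=III)·p_III = 0.46 × 0.0414534 = 0.0190686
Evidence: 0.0361592 + 0.105062 + 0.0190686 = 0.16029
P(Supplier I | data) ≈ 0.226

0.226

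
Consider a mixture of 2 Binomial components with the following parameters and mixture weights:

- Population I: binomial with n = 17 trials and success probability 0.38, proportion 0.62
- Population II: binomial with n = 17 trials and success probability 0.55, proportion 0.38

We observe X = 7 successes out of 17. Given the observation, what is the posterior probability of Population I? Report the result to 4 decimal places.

The responsibility of component k is P(Z=k) f_k(x) divided by Σ_j P(Z=j) f_j(x).
Evaluate each component's likelihood at the observed value:
  p_I = C(17,7)·0.38^7·0.62^10 = 19448·0.00114416·0.00839299 = 0.186757
  p_II = C(17,7)·0.55^7·0.45^10 = 19448·0.0152244·0.000340506 = 0.100818
Prior × likelihood for each component:
  P(Z=I)·p_I = 0.62 × 0.186757 = 0.115789
  P(Z=II)·p_II = 0.38 × 0.100818 = 0.0383109
Sum: 0.115789 + 0.0383109 = 0.1541
Responsibility of Population I: 0.115789 / 0.1541 ≈ 0.7514

0.7514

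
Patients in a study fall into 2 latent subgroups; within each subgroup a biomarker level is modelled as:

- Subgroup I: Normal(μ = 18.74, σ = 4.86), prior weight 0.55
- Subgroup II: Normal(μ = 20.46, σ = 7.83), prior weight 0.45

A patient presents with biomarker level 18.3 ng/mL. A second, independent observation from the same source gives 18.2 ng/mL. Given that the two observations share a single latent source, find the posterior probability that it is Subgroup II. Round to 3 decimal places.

0.227

The responsibility of component k is π_k f_k(x) divided by Σ_j π_j f_j(x).
Since both observations come from the same component, the likelihood for component k is f_k(x₁)·f_k(x₂).
  p_I = [0.0817512] × [0.0815817] = 0.0066694
  p_II = [0.0490482] × [0.0488718] = 0.00239707
Unnormalised posteriors:
  π_I·p_I = 0.55 × 0.0066694 = 0.00366817
  π_II·p_II = 0.45 × 0.00239707 = 0.00107868
Denominator: 0.00366817 + 0.00107868 = 0.00474685
So the posterior for Subgroup II is 0.00107868 / 0.00474685 ≈ 0.227.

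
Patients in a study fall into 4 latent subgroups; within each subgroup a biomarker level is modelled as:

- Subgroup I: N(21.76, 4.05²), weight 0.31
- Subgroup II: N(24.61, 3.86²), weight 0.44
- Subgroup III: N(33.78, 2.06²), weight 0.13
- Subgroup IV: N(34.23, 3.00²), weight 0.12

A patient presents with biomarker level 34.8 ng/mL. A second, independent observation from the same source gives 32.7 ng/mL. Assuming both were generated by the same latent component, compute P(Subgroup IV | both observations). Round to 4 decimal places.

Apply Bayes' rule: the posterior for each component is proportional to its prior times its likelihood at x.
Since both observations come from the same component, the likelihood for component k is f_k(x₁)·f_k(x₂).
  p_I = [(1/(4.05·√(2π)))·exp(−(34.8−21.76)²/(2·4.05²)) = 0.098504·exp(-5.18340) = 0.000552498] × [0.00256451] = 1.41688e-06
  p_II = [(1/(3.86·√(2π)))·exp(−(34.8−24.61)²/(2·3.86²)) = 0.103353·exp(-3.48453) = 0.00316966] × [0.0114942] = 3.64328e-05
  p_III = [(1/(2.06·√(2π)))·exp(−(34.8−33.78)²/(2·2.06²)) = 0.193661·exp(-0.12258) = 0.171319] × [0.168794] = 0.0289176
  p_IV = [(1/(3.00·√(2π)))·exp(−(34.8−34.23)²/(2·3.00²)) = 0.132981·exp(-0.01805) = 0.130602] × [0.116764] = 0.0152496
Unnormalised posteriors:
  P(Z=I)·p_I = 0.31 × 1.41688e-06 = 4.39234e-07
  P(Z=II)·p_II = 0.44 × 3.64328e-05 = 1.60304e-05
  P(Z=III)·p_III = 0.13 × 0.0289176 = 0.00375929
  P(Z=IV)·p_IV = 0.12 × 0.0152496 = 0.00182995
Marginal: 4.39234e-07 + 1.60304e-05 + 0.00375929 + 0.00182995 = 0.00560571
P(Subgroup IV | data) ≈ 0.3264

0.3264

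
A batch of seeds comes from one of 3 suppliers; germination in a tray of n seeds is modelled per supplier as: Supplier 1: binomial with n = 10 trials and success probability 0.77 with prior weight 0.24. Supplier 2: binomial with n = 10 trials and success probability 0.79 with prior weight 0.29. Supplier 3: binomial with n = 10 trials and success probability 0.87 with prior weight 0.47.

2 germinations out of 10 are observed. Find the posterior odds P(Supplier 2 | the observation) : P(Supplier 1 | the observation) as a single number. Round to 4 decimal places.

The posterior odds equal the prior odds times the likelihood ratio: (w_i/w_j)·(f_i(x)/f_j(x)).
Binomial probabilities:
  L_1 = C(10,2)·0.77^2·0.23^8 = 45·0.5929·7.8311e-06 = 0.000208938
  L_2 = C(10,2)·0.79^2·0.21^8 = 45·0.6241·3.78229e-06 = 0.000106224
  L_3 = C(10,2)·0.87^2·0.13^8 = 45·0.7569·8.15731e-08 = 2.77842e-06
Odds = (0.29/0.24) × (0.000106224/0.000208938) = 1.20833 × 0.508399 ≈ 0.6143

0.6143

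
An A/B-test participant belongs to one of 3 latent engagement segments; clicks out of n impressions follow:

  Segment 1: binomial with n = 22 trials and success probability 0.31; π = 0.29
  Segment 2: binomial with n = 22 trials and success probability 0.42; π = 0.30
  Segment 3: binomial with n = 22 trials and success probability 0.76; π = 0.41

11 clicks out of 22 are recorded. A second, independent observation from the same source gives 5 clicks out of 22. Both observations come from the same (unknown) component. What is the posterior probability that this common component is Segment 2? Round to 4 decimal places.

The responsibility of component k is w_k f_k(x) divided by Σ_j w_j f_j(x).
Since both observations come from the same component, the likelihood for component k is f_k(x₁)·f_k(x₂).
  p_1 = [0.0302534] × [0.137328] = 0.00415464
  p_2 = [0.126446] × [0.032737] = 0.00413947
  p_3 = [0.00524479] × [1.94167e-07] = 1.01837e-09
Multiply by the mixture weights:
  w_1·p_1 = 0.29 × 0.00415464 = 0.00120485
  w_2·p_2 = 0.30 × 0.00413947 = 0.00124184
  w_3·p_3 = 0.41 × 1.01837e-09 = 4.1753e-10
Marginal: 0.00120485 + 0.00124184 + 4.1753e-10 = 0.00244669
Responsibility of Segment 2: 0.00124184 / 0.00244669 ≈ 0.5076

0.5076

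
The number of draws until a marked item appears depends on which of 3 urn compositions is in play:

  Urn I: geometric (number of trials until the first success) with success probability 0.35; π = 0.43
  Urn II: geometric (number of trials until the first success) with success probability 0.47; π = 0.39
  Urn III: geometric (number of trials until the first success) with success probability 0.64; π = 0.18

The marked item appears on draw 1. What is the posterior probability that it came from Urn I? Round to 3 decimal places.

0.335

Posterior ∝ prior × likelihood, so P(k | x) ∝ π_k f_k(x); normalise over all components.
Evaluate each component's likelihood at the observed value:
  p_I = 0.35
  p_II = 0.47
  p_III = 0.64
Unnormalised posteriors:
  π_I·p_I = 0.43 × 0.35 = 0.1505
  π_II·p_II = 0.39 × 0.47 = 0.1833
  π_III·p_III = 0.18 × 0.64 = 0.1152
Marginal: 0.1505 + 0.1833 + 0.1152 = 0.449
So the posterior for Urn I is 0.1505 / 0.449 ≈ 0.335.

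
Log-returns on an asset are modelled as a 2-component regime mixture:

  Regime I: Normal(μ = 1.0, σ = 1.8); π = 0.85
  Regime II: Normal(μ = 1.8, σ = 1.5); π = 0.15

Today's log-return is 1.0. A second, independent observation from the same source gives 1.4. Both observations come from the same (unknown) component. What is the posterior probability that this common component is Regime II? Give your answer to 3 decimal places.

0.179

Apply Bayes' rule: the posterior for each component is proportional to its prior times its likelihood at x.
Since both observations come from the same component, the likelihood for component k is f_k(x₁)·f_k(x₂).
  f_I = [(1/(1.8·√(2π)))·exp(−(1.0−1.0)²/(2·1.8²)) = 0.221635·exp(-0.00000) = 0.221635] × [0.216229] = 0.0479239
  f_II = [(1/(1.5·√(2π)))·exp(−(1.0−1.8)²/(2·1.5²)) = 0.265962·exp(-0.14222) = 0.230703] × [0.256671] = 0.0592147
Multiply by the mixture weights:
  π_I·f_I = 0.85 × 0.0479239 = 0.0407353
  π_II·f_II = 0.15 × 0.0592147 = 0.00888221
Sum: 0.0407353 + 0.00888221 = 0.0496175
P(Regime II | x₁, x₂) = 0.00888221 / 0.0496175 ≈ 0.179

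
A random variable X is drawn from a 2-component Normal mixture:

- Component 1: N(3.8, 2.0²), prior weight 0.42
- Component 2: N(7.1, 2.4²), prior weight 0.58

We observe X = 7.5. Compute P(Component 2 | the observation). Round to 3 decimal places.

Apply Bayes' rule: the posterior for each component is proportional to its prior times its likelihood at x.
Normal densities:
  f_1 = (1/(2.0·√(2π)))·exp(−(7.5−3.8)²/(2·2.0²)) = 0.199471·exp(-1.71125) = 0.0360324
  f_2 = (1/(2.4·√(2π)))·exp(−(7.5−7.1)²/(2·2.4²)) = 0.166226·exp(-0.01389) = 0.163933
Weight by the priors:
  π_1·f_1 = 0.42 × 0.0360324 = 0.0151336
  π_2·f_2 = 0.58 × 0.163933 = 0.0950813
Evidence: 0.0151336 + 0.0950813 = 0.110215
P(Component 2 | x) ≈ 0.863

0.863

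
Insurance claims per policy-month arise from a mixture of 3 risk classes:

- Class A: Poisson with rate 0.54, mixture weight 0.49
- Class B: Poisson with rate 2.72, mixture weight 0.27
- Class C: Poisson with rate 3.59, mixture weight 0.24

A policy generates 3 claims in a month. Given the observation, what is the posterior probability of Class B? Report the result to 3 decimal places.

The responsibility of component k is π_k f_k(x) divided by Σ_j π_j f_j(x).
Component likelihoods at x = 3 claims:
  f_A = 0.0152936
  f_B = 0.22094
  f_C = 0.212821
Multiply by the mixture weights:
  π_A·f_A = 0.49 × 0.0152936 = 0.00749389
  π_B·f_B = 0.27 × 0.22094 = 0.0596538
  π_C·f_C = 0.24 × 0.212821 = 0.0510771
Evidence: 0.00749389 + 0.0596538 + 0.0510771 = 0.118225
P(Class B | data) = 0.0596538 / 0.118225 ≈ 0.505

0.505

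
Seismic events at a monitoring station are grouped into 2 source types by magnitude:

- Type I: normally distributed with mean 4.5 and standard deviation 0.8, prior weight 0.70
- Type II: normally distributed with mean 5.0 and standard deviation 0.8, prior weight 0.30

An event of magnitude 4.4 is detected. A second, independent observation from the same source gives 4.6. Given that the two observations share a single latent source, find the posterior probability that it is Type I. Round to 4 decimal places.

The responsibility of component k is w_k f_k(x) divided by Σ_j w_j f_j(x).
Since both observations come from the same component, the likelihood for component k is f_k(x₁)·f_k(x₂).
  L_I = [0.494797] × [0.494797] = 0.244824
  L_II = [0.376422] × [0.440082] = 0.165656
Unnormalised posteriors:
  w_I·L_I = 0.70 × 0.244824 = 0.171377
  w_II·L_II = 0.30 × 0.165656 = 0.0496969
Denominator: 0.171377 + 0.0496969 = 0.221074
Responsibility of Type I: 0.171377 / 0.221074 ≈ 0.7752

0.7752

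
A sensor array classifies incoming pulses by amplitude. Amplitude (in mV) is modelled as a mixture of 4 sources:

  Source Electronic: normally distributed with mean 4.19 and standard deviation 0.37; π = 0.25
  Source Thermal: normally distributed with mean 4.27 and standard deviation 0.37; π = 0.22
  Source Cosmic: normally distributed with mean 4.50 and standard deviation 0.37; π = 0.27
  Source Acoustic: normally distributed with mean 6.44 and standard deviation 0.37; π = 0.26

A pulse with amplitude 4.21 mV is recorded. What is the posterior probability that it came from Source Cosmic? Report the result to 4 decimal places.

0.2985

The responsibility of component k is π_k f_k(x) divided by Σ_j π_j f_j(x).
Normal densities:
  p_Electronic = 1.07665
  p_Thermal = 1.06414
  p_Cosmic = 0.793069
  p_Acoustic = 1.3958e-08
Prior × likelihood for each component:
  π_Electronic·p_Electronic = 0.25 × 1.07665 = 0.269162
  π_Thermal·p_Thermal = 0.22 × 1.06414 = 0.23411
  π_Cosmic·p_Cosmic = 0.27 × 0.793069 = 0.214129
  π_Acoustic·p_Acoustic = 0.26 × 1.3958e-08 = 3.62908e-09
Sum: 0.269162 + 0.23411 + 0.214129 + 3.62908e-09 = 0.717401
So the posterior for Source Cosmic is 0.214129 / 0.717401 ≈ 0.2985.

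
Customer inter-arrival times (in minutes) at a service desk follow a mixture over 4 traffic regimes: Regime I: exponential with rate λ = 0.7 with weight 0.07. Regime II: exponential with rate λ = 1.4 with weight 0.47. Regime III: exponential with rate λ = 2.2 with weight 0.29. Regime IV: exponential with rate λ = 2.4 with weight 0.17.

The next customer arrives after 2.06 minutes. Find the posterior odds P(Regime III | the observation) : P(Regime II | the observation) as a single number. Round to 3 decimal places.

0.187

The posterior odds equal the prior odds times the likelihood ratio: (π_i/π_j)·(f_i(x)/f_j(x)).
Evaluate each component's likelihood at the observed value:
  L_I = 0.165518
  L_II = 0.0782749
  L_III = 0.0236701
  L_IV = 0.0171025
Odds = (0.29/0.47) × (0.0236701/0.0782749) = 0.617021 × 0.302397 ≈ 0.187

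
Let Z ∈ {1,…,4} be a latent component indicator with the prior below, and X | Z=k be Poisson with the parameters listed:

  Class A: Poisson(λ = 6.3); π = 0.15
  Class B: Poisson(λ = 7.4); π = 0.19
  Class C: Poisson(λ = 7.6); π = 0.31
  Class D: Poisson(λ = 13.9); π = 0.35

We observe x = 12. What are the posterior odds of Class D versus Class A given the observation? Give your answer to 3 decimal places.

15.539

Only the two components matter; the odds are (π_i f_i(x)) / (π_j f_j(x)).
Component likelihoods at x = 12:
  f_A = 0.0149863
  f_B = 0.0344084
  f_C = 0.0387961
  f_D = 0.0998039
Posterior odds = (π_D·f_D) / (π_A·f_A) = (0.35·0.0998039) / (0.15·0.0149863) = 0.0349314 / 0.00224794 ≈ 15.539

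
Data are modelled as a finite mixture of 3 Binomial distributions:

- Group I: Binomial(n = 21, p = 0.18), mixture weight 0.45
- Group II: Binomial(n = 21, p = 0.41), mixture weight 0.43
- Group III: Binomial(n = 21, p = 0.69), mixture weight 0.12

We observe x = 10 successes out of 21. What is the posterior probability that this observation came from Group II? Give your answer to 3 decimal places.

0.949

By Bayes' theorem, P(k | x) = P(Z=k) f_k(x) / Σ_j P(Z=j) f_j(x).
Component likelihoods at x = 10 successes out of 21:
  L_I = C(21,10)·0.18^10·0.82^11 = 352716·3.57047e-08·0.112707 = 0.00141939
  L_II = C(21,10)·0.41^10·0.59^11 = 352716·0.000134227·0.00301559 = 0.14277
  L_III = C(21,10)·0.69^10·0.31^11 = 352716·0.0244619·2.54085e-06 = 0.0219227
Unnormalised posteriors:
  P(Z=I)·L_I = 0.45 × 0.00141939 = 0.000638727
  P(Z=II)·L_II = 0.43 × 0.14277 = 0.0613909
  P(Z=III)·L_III = 0.12 × 0.0219227 = 0.00263073
Denominator: 0.000638727 + 0.0613909 + 0.00263073 = 0.0646604
So the posterior for Group II is 0.0613909 / 0.0646604 ≈ 0.949.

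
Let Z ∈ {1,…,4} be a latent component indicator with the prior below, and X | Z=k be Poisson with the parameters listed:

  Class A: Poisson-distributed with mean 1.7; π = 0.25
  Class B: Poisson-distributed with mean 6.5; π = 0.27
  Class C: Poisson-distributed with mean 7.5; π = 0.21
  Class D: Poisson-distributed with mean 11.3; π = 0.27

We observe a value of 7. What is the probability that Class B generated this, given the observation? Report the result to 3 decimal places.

Apply Bayes' rule: the posterior for each component is proportional to its prior times its likelihood at x.
Evaluate each component's likelihood at the observed value:
  L_A = 0.00148734
  L_B = 0.146234
  L_C = 0.146484
  L_D = 0.0577552
Prior × likelihood for each component:
  w_A·L_A = 0.25 × 0.00148734 = 0.000371836
  w_B·L_B = 0.27 × 0.146234 = 0.0394832
  w_C·L_C = 0.21 × 0.146484 = 0.0307616
  w_D·L_D = 0.27 × 0.0577552 = 0.0155939
Marginal: 0.000371836 + 0.0394832 + 0.0307616 + 0.0155939 = 0.0862106
So the posterior for Class B is 0.0394832 / 0.0862106 ≈ 0.458.

0.458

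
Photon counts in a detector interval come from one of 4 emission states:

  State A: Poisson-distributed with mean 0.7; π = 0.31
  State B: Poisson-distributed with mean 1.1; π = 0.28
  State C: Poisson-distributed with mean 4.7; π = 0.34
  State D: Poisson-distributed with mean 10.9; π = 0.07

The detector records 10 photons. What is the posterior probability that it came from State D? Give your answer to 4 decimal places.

0.6528

Apply Bayes' rule: the posterior for each component is proportional to its prior times its likelihood at x.
Poisson probabilities:
  L_A = 3.86555e-09
  L_B = 2.37925e-07
  L_C = 0.0131835
  L_D = 0.120418
Multiply by the mixture weights:
  w_A·L_A = 0.31 × 3.86555e-09 = 1.19832e-09
  w_B·L_B = 0.28 × 2.37925e-07 = 6.6619e-08
  w_C·L_C = 0.34 × 0.0131835 = 0.0044824
  w_D·L_D = 0.07 × 0.120418 = 0.00842927
Marginal: 1.19832e-09 + 6.6619e-08 + 0.0044824 + 0.00842927 = 0.0129117
So the posterior for State D is 0.00842927 / 0.0129117 ≈ 0.6528.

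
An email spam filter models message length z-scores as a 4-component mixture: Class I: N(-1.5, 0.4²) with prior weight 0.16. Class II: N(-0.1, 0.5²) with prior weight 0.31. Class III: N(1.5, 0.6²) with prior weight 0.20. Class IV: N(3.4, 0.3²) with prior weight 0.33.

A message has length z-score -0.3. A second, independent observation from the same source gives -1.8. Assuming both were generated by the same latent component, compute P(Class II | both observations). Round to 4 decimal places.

0.2966

P(component k | x) = π_k·f_k(x) / marginal(x), where marginal(x) = Σ_j π_j·f_j(x).
Since both observations come from the same component, the likelihood for component k is f_k(x₁)·f_k(x₂).
  f_I = [0.0110796] × [0.752844] = 0.00834122
  f_II = [0.73654] × [0.00246444] = 0.00181516
  f_III = [0.00738641] × [1.79496e-07] = 1.32583e-09
  f_IV = [1.2396e-33] × [7.64023e-66] = 9.47082e-99
Prior × likelihood for each component:
  π_I·f_I = 0.16 × 0.00834122 = 0.0013346
  π_II·f_II = 0.31 × 0.00181516 = 0.000562699
  π_III·f_III = 0.20 × 1.32583e-09 = 2.65166e-10
  π_IV·f_IV = 0.33 × 9.47082e-99 = 3.12537e-99
Denominator: 0.0013346 + 0.000562699 + 2.65166e-10 + 3.12537e-99 = 0.00189729
P(Class II | x₁,x₂) ≈ 0.2966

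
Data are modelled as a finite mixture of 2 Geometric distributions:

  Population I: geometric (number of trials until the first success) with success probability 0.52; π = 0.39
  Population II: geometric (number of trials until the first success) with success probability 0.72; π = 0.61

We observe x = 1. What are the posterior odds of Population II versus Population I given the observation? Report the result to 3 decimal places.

Since P(k|x) ∝ π_k f_k(x), the posterior odds are π_i f_i(x) / (π_j f_j(x)).
Geometric probabilities:
  f_I = 0.52
  f_II = 0.72
Odds = (0.61/0.39) × (0.72/0.52) = 1.5641 × 1.38462 ≈ 2.166

2.166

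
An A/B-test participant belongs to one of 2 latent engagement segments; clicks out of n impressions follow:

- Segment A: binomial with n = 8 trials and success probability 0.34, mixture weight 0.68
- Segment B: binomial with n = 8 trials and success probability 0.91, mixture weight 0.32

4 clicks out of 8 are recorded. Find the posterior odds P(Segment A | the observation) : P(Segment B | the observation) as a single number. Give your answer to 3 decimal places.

119.761

Since P(k|x) ∝ π_k f_k(x), the posterior odds are π_i f_i(x) / (π_j f_j(x)).
Binomial probabilities:
  p_A = 0.177496
  p_B = 0.00314944
0.120698 / 0.00100782 ≈ 119.761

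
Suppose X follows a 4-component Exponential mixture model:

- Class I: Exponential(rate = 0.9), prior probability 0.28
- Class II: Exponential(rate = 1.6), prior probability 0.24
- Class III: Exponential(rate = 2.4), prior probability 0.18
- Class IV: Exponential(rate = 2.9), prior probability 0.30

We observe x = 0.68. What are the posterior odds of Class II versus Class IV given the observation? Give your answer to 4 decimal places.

The posterior odds equal the prior odds times the likelihood ratio: (π_i/π_j)·(f_i(x)/f_j(x)).
Component likelihoods at x = 0.68:
  f_I = 0.9·e^(−0.9·0.68) = 0.9·e^(−0.6120) = 0.488039
  f_II = 1.6·e^(−1.6·0.68) = 1.6·e^(−1.0880) = 0.539023
  f_III = 2.4·e^(−2.4·0.68) = 2.4·e^(−1.6320) = 0.469291
  f_IV = 2.9·e^(−2.9·0.68) = 2.9·e^(−1.9720) = 0.403617
Posterior odds = (π_II·f_II) / (π_IV·f_IV) = (0.24·0.539023) / (0.30·0.403617) = 0.129366 / 0.121085 ≈ 1.0684

1.0684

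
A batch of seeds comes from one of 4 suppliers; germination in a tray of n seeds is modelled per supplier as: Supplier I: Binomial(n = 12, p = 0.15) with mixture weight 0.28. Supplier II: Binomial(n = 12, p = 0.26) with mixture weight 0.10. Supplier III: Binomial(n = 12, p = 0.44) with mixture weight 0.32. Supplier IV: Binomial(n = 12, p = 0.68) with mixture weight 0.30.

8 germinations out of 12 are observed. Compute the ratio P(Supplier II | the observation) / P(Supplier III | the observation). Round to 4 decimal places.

Only the two components matter; the odds are (w_i f_i(x)) / (w_j f_j(x)).
Binomial probabilities:
  f_I = C(12,8)·0.15^8·0.85^4 = 495·2.56289e-07·0.522006 = 6.62233e-05
  f_II = C(12,8)·0.26^8·0.74^4 = 495·2.08827e-05·0.299866 = 0.00309969
  f_III = C(12,8)·0.44^8·0.56^4 = 495·0.00140482·0.098345 = 0.0683878
  f_IV = C(12,8)·0.68^8·0.32^4 = 495·0.0457163·0.0104858 = 0.237288
Odds = (0.10/0.32) × (0.00309969/0.0683878) = 0.3125 × 0.0453252 ≈ 0.0142

0.0142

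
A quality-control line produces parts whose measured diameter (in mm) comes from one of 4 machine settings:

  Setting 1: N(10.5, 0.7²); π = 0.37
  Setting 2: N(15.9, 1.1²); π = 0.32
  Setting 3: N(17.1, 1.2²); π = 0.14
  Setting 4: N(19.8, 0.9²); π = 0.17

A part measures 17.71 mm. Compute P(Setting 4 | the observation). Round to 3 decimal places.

0.067

P(component k | x) = P(Z=k)·f_k(x) / marginal(x), where marginal(x) = Σ_j P(Z=j)·f_j(x).
Component likelihoods at x = 17.71 mm:
  L_1 = (1/(0.7·√(2π)))·exp(−(17.71−10.5)²/(2·0.7²)) = 0.569918·exp(-53.04500) = 5.23192e-24
  L_2 = (1/(1.1·√(2π)))·exp(−(17.71−15.9)²/(2·1.1²)) = 0.362675·exp(-1.35376) = 0.093667
  L_3 = (1/(1.2·√(2π)))·exp(−(17.71−17.1)²/(2·1.2²)) = 0.332452·exp(-0.12920) = 0.292158
  L_4 = (1/(0.9·√(2π)))·exp(−(17.71−19.8)²/(2·0.9²)) = 0.443269·exp(-2.69636) = 0.0298988
Prior × likelihood for each component:
  P(Z=1)·L_1 = 0.37 × 5.23192e-24 = 1.93581e-24
  P(Z=2)·L_2 = 0.32 × 0.093667 = 0.0299734
  P(Z=3)·L_3 = 0.14 × 0.292158 = 0.0409021
  P(Z=4)·L_4 = 0.17 × 0.0298988 = 0.0050828
Denominator: 1.93581e-24 + 0.0299734 + 0.0409021 + 0.0050828 = 0.0759583
P(Setting 4 | 17.71 mm) = 0.0050828 / 0.0759583 ≈ 0.067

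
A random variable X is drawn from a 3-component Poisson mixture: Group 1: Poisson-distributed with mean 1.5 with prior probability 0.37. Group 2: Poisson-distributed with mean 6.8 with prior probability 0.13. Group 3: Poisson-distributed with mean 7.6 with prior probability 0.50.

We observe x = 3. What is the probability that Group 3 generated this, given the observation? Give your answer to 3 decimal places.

0.253

Apply Bayes' rule: the posterior for each component is proportional to its prior times its likelihood at x.
Poisson probabilities:
  p_1 = 0.125511
  p_2 = 0.0583678
  p_3 = 0.0366144
Weight by the priors:
  P(Z=1)·p_1 = 0.37 × 0.125511 = 0.046439
  P(Z=2)·p_2 = 0.13 × 0.0583678 = 0.00758781
  P(Z=3)·p_3 = 0.50 × 0.0366144 = 0.0183072
Normaliser: 0.046439 + 0.00758781 + 0.0183072 = 0.072334
P(Group 3 | the observation) = 0.0183072 / 0.072334 ≈ 0.253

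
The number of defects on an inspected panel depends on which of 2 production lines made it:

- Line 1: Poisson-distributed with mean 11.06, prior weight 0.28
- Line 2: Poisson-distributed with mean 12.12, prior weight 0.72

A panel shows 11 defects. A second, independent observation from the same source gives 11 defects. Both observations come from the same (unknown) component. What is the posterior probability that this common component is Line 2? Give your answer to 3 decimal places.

0.698

The responsibility of component k is P(Z=k) f_k(x) divided by Σ_j P(Z=j) f_j(x).
Since both observations come from the same component, the likelihood for component k is f_k(x₁)·f_k(x₂).
  L_1 = [e^(−11.06)·11.06^11/11! = 0.119359] × [0.119359] = 0.0142465
  L_2 = [e^(−12.12)·12.12^11/11! = 0.113168] × [0.113168] = 0.012807
Unnormalised posteriors:
  P(Z=1)·L_1 = 0.28 × 0.0142465 = 0.00398901
  P(Z=2)·L_2 = 0.72 × 0.012807 = 0.00922105
Evidence: 0.00398901 + 0.00922105 = 0.0132101
Responsibility of Line 2: 0.00922105 / 0.0132101 ≈ 0.698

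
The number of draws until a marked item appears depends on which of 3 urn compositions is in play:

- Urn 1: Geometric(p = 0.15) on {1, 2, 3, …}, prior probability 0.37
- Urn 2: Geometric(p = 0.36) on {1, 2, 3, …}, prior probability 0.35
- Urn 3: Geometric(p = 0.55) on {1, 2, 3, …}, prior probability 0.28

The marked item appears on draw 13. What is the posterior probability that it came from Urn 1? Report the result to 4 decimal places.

Apply Bayes' rule: the posterior for each component is proportional to its prior times its likelihood at x.
Geometric probabilities:
  L_1 = 0.15·(1−0.15)^12 = 0.15·0.142242 = 0.0213363
  L_2 = 0.36·(1−0.36)^12 = 0.36·0.00472237 = 0.00170005
  L_3 = 0.55·(1−0.55)^12 = 0.55·6.89525e-05 = 3.79239e-05
Weight by the priors:
  P(Z=1)·L_1 = 0.37 × 0.0213363 = 0.00789442
  P(Z=2)·L_2 = 0.35 × 0.00170005 = 0.000595018
  P(Z=3)·L_3 = 0.28 × 3.79239e-05 = 1.06187e-05
Sum: 0.00789442 + 0.000595018 + 1.06187e-05 = 0.00850005
Responsibility of Urn 1: 0.00789442 / 0.00850005 ≈ 0.9287

0.9287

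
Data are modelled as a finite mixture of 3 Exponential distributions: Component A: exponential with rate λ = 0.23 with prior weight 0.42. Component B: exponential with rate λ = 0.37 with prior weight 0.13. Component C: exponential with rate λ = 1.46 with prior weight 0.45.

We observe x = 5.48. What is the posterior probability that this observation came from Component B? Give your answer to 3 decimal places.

By Bayes' theorem, P(k | x) = π_k f_k(x) / Σ_j π_j f_j(x).
Evaluate each component's likelihood at the observed value:
  L_A = 0.0652143
  L_B = 0.0487109
  L_C = 0.000489384
Unnormalised posteriors:
  π_A·L_A = 0.42 × 0.0652143 = 0.02739
  π_B·L_B = 0.13 × 0.0487109 = 0.00633242
  π_C·L_C = 0.45 × 0.000489384 = 0.000220223
Denominator: 0.02739 + 0.00633242 + 0.000220223 = 0.0339427
P(Component B | data) = 0.00633242 / 0.0339427 ≈ 0.187

0.187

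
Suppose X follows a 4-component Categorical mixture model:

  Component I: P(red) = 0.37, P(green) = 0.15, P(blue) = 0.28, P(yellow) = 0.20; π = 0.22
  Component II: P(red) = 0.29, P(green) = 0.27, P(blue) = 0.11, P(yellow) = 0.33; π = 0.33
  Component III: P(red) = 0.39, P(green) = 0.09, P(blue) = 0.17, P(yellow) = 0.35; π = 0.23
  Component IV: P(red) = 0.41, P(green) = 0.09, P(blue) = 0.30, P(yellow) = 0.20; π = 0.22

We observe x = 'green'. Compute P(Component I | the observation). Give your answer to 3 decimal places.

By Bayes' theorem, P(k | x) = P(Z=k) f_k(x) / Σ_j P(Z=j) f_j(x).
Evaluate each component's likelihood at the observed value:
  f_I = P(green | comp) = 0.15
  f_II = P(green | comp) = 0.27
  f_III = P(green | comp) = 0.09
  f_IV = P(green | comp) = 0.09
Unnormalised posteriors:
  P(Z=I)·f_I = 0.22 × 0.15 = 0.033
  P(Z=II)·f_II = 0.33 × 0.27 = 0.0891
  P(Z=III)·f_III = 0.23 × 0.09 = 0.0207
  P(Z=IV)·f_IV = 0.22 × 0.09 = 0.0198
Denominator: 0.033 + 0.0891 + 0.0207 + 0.0198 = 0.1626
P(Component I | data) ≈ 0.203

0.203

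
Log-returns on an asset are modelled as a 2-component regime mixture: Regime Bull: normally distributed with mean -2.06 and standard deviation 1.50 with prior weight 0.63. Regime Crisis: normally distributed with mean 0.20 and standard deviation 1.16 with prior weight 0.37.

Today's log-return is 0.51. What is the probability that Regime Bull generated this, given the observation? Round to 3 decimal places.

0.239

P(component k | x) = π_k·f_k(x) / marginal(x), where marginal(x) = Σ_j π_j·f_j(x).
Component likelihoods at x = 0.51:
  L_Bull = (1/(1.50·√(2π)))·exp(−(0.51−-2.06)²/(2·1.50²)) = 0.265962·exp(-1.46776) = 0.0612887
  L_Crisis = (1/(1.16·√(2π)))·exp(−(0.51−0.20)²/(2·1.16²)) = 0.343916·exp(-0.03571) = 0.331852
Multiply by the mixture weights:
  π_Bull·L_Bull = 0.63 × 0.0612887 = 0.0386119
  π_Crisis·L_Crisis = 0.37 × 0.331852 = 0.122785
Sum: 0.0386119 + 0.122785 = 0.161397
So the posterior for Regime Bull is 0.0386119 / 0.161397 ≈ 0.239.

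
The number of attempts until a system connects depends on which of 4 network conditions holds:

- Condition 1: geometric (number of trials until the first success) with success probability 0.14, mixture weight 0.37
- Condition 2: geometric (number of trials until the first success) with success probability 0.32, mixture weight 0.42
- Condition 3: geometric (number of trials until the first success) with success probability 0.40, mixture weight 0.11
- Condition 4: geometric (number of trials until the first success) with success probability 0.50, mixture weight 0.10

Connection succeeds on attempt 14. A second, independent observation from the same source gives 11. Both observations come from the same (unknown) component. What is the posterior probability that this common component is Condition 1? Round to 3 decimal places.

By Bayes' theorem, P(k | x) = π_k f_k(x) / Σ_j π_j f_j(x).
Since both observations come from the same component, the likelihood for component k is f_k(x₁)·f_k(x₂).
  f_1 = [0.0197064] × [0.0309822] = 0.000610549
  f_2 = [0.00212699] × [0.00676455] = 1.43881e-05
  f_3 = [0.000522428] × [0.00241865] = 1.26357e-06
  f_4 = [6.10352e-05] × [0.000488281] = 2.98023e-08
Multiply by the mixture weights:
  π_1·f_1 = 0.37 × 0.000610549 = 0.000225903
  π_2·f_2 = 0.42 × 1.43881e-05 = 6.04302e-06
  π_3·f_3 = 0.11 × 1.26357e-06 = 1.38993e-07
  π_4·f_4 = 0.10 × 2.98023e-08 = 2.98023e-09
Normaliser: 0.000225903 + 6.04302e-06 + 1.38993e-07 + 2.98023e-09 = 0.000232088
So the posterior for Condition 1 is 0.000225903 / 0.000232088 ≈ 0.973.

0.973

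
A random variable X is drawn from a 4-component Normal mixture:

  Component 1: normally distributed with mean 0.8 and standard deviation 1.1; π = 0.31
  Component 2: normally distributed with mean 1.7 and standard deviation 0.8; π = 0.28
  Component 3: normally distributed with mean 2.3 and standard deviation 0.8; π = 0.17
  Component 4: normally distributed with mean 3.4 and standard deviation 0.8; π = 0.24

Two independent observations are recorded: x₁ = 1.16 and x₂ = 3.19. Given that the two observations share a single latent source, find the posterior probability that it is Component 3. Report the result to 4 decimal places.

0.3614

By Bayes' theorem, P(k | x) = π_k f_k(x) / Σ_j π_j f_j(x).
Since both observations come from the same component, the likelihood for component k is f_k(x₁)·f_k(x₂).
  L_1 = [0.343763] × [0.0342311] = 0.0117674
  L_2 = [0.397084] × [0.088015] = 0.0349493
  L_3 = [0.180666] × [0.268576] = 0.0485224
  L_4 = [0.00989431] × [0.481789] = 0.00476698
Prior × likelihood for each component:
  π_1·L_1 = 0.31 × 0.0117674 = 0.00364789
  π_2·L_2 = 0.28 × 0.0349493 = 0.00978582
  π_3·L_3 = 0.17 × 0.0485224 = 0.0082488
  π_4·L_4 = 0.24 × 0.00476698 = 0.00114407
Denominator: 0.00364789 + 0.00978582 + 0.0082488 + 0.00114407 = 0.0228266
P(Component 3 | x₁, x₂) = 0.0082488 / 0.0228266 ≈ 0.3614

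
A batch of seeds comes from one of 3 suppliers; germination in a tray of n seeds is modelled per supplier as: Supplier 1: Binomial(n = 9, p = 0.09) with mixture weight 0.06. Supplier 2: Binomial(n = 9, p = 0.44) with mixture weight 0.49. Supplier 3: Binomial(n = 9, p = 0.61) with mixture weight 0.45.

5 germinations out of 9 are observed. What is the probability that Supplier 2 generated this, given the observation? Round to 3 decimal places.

By Bayes' theorem, P(k | x) = P(Z=k) f_k(x) / Σ_j P(Z=j) f_j(x).
Evaluate each component's likelihood at the observed value:
  f_1 = C(9,5)·0.09^5·0.91^4 = 126·5.9049e-06·0.68575 = 0.00051021
  f_2 = C(9,5)·0.44^5·0.56^4 = 126·0.0164916·0.098345 = 0.204355
  f_3 = C(9,5)·0.61^5·0.39^4 = 126·0.0844596·0.0231344 = 0.246194
Prior × likelihood for each component:
  P(Z=1)·f_1 = 0.06 × 0.00051021 = 3.06126e-05
  P(Z=2)·f_2 = 0.49 × 0.204355 = 0.100134
  P(Z=3)·f_3 = 0.45 × 0.246194 = 0.110787
Normaliser: 3.06126e-05 + 0.100134 + 0.110787 = 0.210952
P(Supplier 2 | the observation) = 0.100134 / 0.210952 ≈ 0.475

0.475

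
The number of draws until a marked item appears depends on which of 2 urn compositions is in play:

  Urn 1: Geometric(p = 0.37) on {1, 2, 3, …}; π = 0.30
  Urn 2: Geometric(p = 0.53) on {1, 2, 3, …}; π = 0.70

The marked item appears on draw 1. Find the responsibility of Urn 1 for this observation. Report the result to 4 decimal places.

P(component k | x) = π_k·f_k(x) / marginal(x), where marginal(x) = Σ_j π_j·f_j(x).
Evaluate each component's likelihood at the observed value:
  f_1 = 0.37·(1−0.37)^0 = 0.37·1 = 0.37
  f_2 = 0.53·(1−0.53)^0 = 0.53·1 = 0.53
Unnormalised posteriors:
  π_1·f_1 = 0.30 × 0.37 = 0.111
  π_2·f_2 = 0.70 × 0.53 = 0.371
Sum: 0.111 + 0.371 = 0.482
P(Urn 1 | 1) = 0.111 / 0.482 ≈ 0.2303

0.2303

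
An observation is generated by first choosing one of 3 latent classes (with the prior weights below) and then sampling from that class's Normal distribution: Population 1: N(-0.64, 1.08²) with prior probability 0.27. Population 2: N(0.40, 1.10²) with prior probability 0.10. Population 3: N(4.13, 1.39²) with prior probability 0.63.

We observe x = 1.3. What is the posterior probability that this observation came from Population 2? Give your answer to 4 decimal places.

P(component k | x) = π_k·f_k(x) / marginal(x), where marginal(x) = Σ_j π_j·f_j(x).
Component likelihoods at x = 1.3:
  p_1 = (1/(1.08·√(2π)))·exp(−(1.3−-0.64)²/(2·1.08²)) = 0.369391·exp(-1.61334) = 0.0735905
  p_2 = (1/(1.10·√(2π)))·exp(−(1.3−0.40)²/(2·1.10²)) = 0.362675·exp(-0.33471) = 0.25951
  p_3 = (1/(1.39·√(2π)))·exp(−(1.3−4.13)²/(2·1.39²)) = 0.287009·exp(-2.07259) = 0.0361228
Prior × likelihood for each component:
  π_1·p_1 = 0.27 × 0.0735905 = 0.0198694
  π_2·p_2 = 0.10 × 0.25951 = 0.025951
  π_3·p_3 = 0.63 × 0.0361228 = 0.0227573
Normaliser: 0.0198694 + 0.025951 + 0.0227573 = 0.0685778
So the posterior for Population 2 is 0.025951 / 0.0685778 ≈ 0.3784.

0.3784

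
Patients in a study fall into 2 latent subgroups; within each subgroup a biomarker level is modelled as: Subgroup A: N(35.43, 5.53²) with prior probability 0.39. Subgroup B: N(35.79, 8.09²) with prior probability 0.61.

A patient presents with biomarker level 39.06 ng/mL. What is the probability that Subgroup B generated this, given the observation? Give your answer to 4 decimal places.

0.5500

P(component k | x) = w_k·f_k(x) / marginal(x), where marginal(x) = Σ_j w_j·f_j(x).
Component likelihoods at x = 39.06 ng/mL:
  p_A = 0.0581593
  p_B = 0.0454448
Weight by the priors:
  w_A·p_A = 0.39 × 0.0581593 = 0.0226821
  w_B·p_B = 0.61 × 0.0454448 = 0.0277213
Denominator: 0.0226821 + 0.0277213 = 0.0504034
So the posterior for Subgroup B is 0.0277213 / 0.0504034 ≈ 0.5500.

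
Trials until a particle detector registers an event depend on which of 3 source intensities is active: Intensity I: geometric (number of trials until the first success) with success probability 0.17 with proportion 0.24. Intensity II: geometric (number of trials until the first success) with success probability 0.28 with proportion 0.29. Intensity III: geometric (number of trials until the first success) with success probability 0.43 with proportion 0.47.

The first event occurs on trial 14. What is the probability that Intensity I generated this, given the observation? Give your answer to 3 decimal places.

P(component k | x) = P(Z=k)·f_k(x) / marginal(x), where marginal(x) = Σ_j P(Z=j)·f_j(x).
Component likelihoods at x = 14:
  L_I = 0.17·(1−0.17)^13 = 0.17·0.0887187 = 0.0150822
  L_II = 0.28·(1−0.28)^13 = 0.28·0.0139741 = 0.00391274
  L_III = 0.43·(1−0.43)^13 = 0.43·0.00067046 = 0.000288298
Unnormalised posteriors:
  P(Z=I)·L_I = 0.24 × 0.0150822 = 0.00361972
  P(Z=II)·L_II = 0.29 × 0.00391274 = 0.00113469
  P(Z=III)·L_III = 0.47 × 0.000288298 = 0.0001355
Sum: 0.00361972 + 0.00113469 + 0.0001355 = 0.00488992
Responsibility of Intensity I: 0.00361972 / 0.00488992 ≈ 0.740

0.740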